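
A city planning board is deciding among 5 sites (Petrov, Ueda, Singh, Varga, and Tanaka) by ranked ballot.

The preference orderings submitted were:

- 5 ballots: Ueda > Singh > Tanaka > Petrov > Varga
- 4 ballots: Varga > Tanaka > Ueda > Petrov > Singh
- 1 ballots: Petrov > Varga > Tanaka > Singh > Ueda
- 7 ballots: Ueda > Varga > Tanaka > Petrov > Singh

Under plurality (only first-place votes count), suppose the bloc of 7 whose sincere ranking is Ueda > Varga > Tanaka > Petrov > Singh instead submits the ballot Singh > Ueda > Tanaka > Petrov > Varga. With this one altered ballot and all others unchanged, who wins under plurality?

First-place totals with the altered ballot: Petrov 1, Ueda 5, Singh 7, Varga 4, Tanaka 0.
The switch changes the winner from Ueda to Singh.

Singh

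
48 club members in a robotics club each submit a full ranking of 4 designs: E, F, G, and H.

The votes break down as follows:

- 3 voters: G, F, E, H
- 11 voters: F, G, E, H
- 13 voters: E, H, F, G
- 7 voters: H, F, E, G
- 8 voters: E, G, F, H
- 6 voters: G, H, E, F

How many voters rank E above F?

Ballots ranking E above F: 13+8+6 = 27.
Ballots ranking F above E: 3+11+7 = 21.
So 27 of 48 voters prefer E to F.

27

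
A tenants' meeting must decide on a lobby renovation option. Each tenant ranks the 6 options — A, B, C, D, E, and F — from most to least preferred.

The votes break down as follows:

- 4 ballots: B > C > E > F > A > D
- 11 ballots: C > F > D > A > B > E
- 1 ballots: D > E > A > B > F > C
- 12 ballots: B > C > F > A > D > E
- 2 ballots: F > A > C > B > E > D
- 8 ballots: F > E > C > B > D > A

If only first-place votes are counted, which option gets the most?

B

First-place vote totals:
  A: 0
  B: 16
  C: 11
  D: 1
  E: 0
  F: 10
B has the most first-place votes.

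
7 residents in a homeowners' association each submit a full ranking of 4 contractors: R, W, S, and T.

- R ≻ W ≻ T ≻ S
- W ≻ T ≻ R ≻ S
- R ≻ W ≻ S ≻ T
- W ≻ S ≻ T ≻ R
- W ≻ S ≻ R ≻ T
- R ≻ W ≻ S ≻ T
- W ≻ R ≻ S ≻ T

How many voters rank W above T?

7

Ballots ranking W above T: 7.
Ballots ranking T above W: 0.
So 7 of 7 voters prefer W to T.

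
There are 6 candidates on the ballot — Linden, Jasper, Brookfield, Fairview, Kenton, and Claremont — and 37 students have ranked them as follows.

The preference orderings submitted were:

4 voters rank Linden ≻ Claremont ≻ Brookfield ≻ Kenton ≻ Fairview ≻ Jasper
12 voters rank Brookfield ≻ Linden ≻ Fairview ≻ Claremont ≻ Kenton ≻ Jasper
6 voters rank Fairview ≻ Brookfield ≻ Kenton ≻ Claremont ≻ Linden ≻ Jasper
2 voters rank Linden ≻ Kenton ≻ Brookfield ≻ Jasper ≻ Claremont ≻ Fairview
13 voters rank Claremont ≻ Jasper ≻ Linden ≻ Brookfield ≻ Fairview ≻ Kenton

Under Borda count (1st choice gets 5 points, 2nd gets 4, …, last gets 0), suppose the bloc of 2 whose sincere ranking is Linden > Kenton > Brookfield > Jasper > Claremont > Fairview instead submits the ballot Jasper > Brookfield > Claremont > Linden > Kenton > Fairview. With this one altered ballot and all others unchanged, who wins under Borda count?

Borda totals with the altered ballot: Linden 117, Jasper 62, Brookfield 130, Fairview 83, Kenton 40, Claremont 123.
The winner is unchanged: still Brookfield.

Brookfield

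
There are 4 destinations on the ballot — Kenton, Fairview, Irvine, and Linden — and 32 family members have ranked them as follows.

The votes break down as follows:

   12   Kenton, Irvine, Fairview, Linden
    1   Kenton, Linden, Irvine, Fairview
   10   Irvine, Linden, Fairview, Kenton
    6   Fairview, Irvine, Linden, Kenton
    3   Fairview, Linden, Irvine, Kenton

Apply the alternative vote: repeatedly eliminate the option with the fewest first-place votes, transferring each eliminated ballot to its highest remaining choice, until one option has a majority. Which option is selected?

Irvine

Round 1: Kenton 13, Irvine 10, Fairview 9, Linden 0. Linden has the fewest and is eliminated.
Round 2: Kenton 13, Irvine 10, Fairview 9. Fairview has the fewest and is eliminated.
Round 3: Irvine 19, Kenton 13. Irvine has a majority.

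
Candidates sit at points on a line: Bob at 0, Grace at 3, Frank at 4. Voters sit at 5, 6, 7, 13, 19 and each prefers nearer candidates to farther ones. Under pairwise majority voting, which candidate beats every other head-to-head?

With single-peaked preferences on a line, the Condorcet winner is the candidate closest to the median voter.
The median voter (position 7) is closest to Frank at 4.
Check: Frank vs Bob — voters closer to Frank: 5 of 5.

Frank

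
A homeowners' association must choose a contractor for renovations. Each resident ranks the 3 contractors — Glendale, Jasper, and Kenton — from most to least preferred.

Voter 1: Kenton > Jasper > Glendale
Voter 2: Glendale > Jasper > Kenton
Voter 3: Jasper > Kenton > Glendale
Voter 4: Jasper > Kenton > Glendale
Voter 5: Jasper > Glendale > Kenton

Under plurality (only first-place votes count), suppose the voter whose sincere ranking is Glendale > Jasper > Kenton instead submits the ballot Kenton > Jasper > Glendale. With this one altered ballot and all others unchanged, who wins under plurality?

Jasper

First-place totals with the altered ballot: Glendale 0, Jasper 3, Kenton 2.
The winner is unchanged: still Jasper.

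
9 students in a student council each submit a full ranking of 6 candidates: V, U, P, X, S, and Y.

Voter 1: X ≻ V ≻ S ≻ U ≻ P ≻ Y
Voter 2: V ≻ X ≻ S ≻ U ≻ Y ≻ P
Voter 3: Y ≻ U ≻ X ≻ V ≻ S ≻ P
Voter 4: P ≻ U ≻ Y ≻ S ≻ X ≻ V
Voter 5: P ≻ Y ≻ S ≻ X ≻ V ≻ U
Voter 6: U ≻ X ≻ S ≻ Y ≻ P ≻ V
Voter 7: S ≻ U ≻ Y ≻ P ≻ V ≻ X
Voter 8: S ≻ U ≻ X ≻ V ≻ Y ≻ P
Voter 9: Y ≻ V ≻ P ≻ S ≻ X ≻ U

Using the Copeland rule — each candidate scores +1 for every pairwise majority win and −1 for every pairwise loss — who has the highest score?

Pairwise results:
  V vs U: U wins 5–4.
  V vs P: V wins 5–4.
  V vs X: X wins 6–3.
  V vs S: S wins 5–4.
  V vs Y: Y wins 6–3.
  U vs P: U wins 6–3.
  U vs X: U wins 5–4.
  U vs S: S wins 6–3.
  U vs Y: U wins 6–3.
  P vs X: X wins 5–4.
  P vs S: S wins 6–3.
  P vs Y: Y wins 6–3.
  X vs S: S wins 5–4.
  X vs Y: Y wins 5–4.
  S vs Y: S wins 5–4.
Copeland scores (wins − losses):
  V: 1 − 4 = -3
  U: 4 − 1 = 3
  P: 0 − 5 = -5
  X: 2 − 3 = -1
  S: 5 − 0 = 5
  Y: 3 − 2 = 1
S has the best Copeland score.

S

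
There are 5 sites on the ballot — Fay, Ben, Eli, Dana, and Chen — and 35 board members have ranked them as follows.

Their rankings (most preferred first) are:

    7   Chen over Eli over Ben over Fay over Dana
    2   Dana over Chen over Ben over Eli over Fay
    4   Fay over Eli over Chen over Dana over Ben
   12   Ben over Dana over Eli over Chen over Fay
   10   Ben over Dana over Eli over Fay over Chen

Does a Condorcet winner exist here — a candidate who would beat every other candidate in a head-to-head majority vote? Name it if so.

Head-to-head results (35 voters total):
Fay vs Ben: Ben wins 31–4.
Fay vs Eli: Eli wins 31–4.
Fay vs Dana: Dana wins 24–11.
Fay vs Chen: Chen wins 21–14.
Ben vs Eli: Ben wins 24–11.
Ben vs Dana: Ben wins 29–6.
Ben vs Chen: Ben wins 22–13.
Eli vs Dana: Dana wins 24–11.
Eli vs Chen: Eli wins 26–9.
Dana vs Chen: Dana wins 24–11.
Ben beats each rival — Fay (31–4), Eli (24–11), Dana (29–6), Chen (22–13) — so Ben is the Condorcet winner.

Ben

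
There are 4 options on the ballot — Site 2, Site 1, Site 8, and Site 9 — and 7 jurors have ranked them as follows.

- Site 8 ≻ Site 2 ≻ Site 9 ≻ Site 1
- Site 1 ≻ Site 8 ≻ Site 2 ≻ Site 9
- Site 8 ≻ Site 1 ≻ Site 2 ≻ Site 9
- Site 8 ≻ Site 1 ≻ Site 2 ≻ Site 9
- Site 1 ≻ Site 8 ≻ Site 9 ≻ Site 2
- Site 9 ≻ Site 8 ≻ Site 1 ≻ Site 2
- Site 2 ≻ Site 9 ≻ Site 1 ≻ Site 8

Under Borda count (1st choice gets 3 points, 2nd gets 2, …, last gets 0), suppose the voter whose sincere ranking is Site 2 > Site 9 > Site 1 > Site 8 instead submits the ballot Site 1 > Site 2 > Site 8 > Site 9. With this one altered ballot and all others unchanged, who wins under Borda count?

Site 8

Borda totals with the altered ballot: Site 2 7, Site 1 14, Site 8 16, Site 9 5.
The winner is unchanged: still Site 8.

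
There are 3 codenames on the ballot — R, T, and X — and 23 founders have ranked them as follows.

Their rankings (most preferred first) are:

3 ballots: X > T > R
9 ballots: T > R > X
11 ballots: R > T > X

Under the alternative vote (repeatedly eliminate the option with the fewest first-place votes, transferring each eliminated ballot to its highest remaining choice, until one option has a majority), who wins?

Round 1: R 11, T 9, X 3. X has the fewest and is eliminated.
Round 2: T 12, R 11. T has a majority.

T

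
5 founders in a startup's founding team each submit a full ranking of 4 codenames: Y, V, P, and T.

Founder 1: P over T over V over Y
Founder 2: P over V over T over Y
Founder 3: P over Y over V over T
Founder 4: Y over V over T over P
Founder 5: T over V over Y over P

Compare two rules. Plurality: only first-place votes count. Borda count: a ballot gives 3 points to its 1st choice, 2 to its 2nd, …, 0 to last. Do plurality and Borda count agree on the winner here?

Yes

Plurality first-place counts: Y 1, V 0, P 3, T 1 → P.
Borda totals: Y 6, V 8, P 9, T 7 → P.
The two rules agree on P.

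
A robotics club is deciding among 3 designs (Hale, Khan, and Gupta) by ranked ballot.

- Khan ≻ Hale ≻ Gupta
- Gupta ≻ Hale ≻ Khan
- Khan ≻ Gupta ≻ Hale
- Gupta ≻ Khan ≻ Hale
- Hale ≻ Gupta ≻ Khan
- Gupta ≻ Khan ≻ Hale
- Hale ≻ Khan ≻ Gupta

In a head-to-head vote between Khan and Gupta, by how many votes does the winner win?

1

Ballots ranking Khan above Gupta: 3.
Ballots ranking Gupta above Khan: 4.
Gupta wins 4–3, a margin of 1.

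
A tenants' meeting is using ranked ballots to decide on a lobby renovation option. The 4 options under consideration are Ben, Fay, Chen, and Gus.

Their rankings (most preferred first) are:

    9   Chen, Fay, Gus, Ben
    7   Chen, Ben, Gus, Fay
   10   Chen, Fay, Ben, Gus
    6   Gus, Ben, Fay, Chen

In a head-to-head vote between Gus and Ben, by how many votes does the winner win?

2

Ballots ranking Gus above Ben: 9+6 = 15.
Ballots ranking Ben above Gus: 7+10 = 17.
Ben wins 17–15, a margin of 2.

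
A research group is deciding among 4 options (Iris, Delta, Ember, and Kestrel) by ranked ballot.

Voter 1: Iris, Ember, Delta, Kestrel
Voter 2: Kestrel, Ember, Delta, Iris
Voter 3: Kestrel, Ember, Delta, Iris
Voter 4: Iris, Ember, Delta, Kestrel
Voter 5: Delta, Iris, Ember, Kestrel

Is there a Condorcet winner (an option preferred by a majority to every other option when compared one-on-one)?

No

Head-to-head results (5 voters total):
Iris vs Delta: Delta wins 3–2.
Iris vs Ember: Iris wins 3–2.
Iris vs Kestrel: Iris wins 3–2.
Delta vs Ember: Ember wins 4–1.
Delta vs Kestrel: Delta wins 3–2.
Ember vs Kestrel: Ember wins 3–2.
No candidate beats all others: Iris beats Ember beats Delta beats Iris, a majority cycle.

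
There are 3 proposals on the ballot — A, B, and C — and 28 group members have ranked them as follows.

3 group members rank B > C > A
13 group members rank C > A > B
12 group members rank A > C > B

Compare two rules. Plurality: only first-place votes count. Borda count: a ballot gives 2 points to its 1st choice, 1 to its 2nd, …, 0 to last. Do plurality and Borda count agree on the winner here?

Yes

Plurality first-place counts: A 12, B 3, C 13 → C.
Borda totals: A 37, B 6, C 41 → C.
The two rules agree on C.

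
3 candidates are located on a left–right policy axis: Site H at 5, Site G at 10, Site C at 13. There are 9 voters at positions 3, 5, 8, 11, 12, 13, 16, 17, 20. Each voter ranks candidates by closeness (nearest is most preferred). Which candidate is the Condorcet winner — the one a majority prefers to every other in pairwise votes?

With single-peaked preferences on a line, the Condorcet winner is the candidate closest to the median voter.
The median voter (position 12) is closest to Site C at 13.
Check: Site C vs Site H — voters closer to Site C: 6 of 9.

Site C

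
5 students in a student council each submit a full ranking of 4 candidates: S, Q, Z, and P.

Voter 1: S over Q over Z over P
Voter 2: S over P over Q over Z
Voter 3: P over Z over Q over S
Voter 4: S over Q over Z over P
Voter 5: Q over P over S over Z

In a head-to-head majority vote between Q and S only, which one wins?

S

Ballots ranking Q above S: 2.
Ballots ranking S above Q: 3.
S wins the head-to-head, 3–2.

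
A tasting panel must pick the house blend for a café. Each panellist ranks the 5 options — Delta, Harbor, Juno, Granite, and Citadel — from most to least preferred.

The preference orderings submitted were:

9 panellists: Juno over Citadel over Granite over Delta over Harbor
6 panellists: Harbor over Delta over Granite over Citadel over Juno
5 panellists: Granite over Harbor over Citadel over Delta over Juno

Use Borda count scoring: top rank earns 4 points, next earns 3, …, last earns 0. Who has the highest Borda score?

Granite

Borda scores:
  Delta: 9·1 + 6·3 + 5·1 = 32
  Harbor: 9·0 + 6·4 + 5·3 = 39
  Juno: 9·4 + 6·0 + 5·0 = 36
  Granite: 9·2 + 6·2 + 5·4 = 50
  Citadel: 9·3 + 6·1 + 5·2 = 43
Granite has the highest total.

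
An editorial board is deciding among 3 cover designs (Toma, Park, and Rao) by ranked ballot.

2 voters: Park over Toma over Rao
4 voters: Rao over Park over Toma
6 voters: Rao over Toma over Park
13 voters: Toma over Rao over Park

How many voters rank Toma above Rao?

Ballots ranking Toma above Rao: 2+13 = 15.
Ballots ranking Rao above Toma: 4+6 = 10.
So 15 of 25 voters prefer Toma to Rao.

15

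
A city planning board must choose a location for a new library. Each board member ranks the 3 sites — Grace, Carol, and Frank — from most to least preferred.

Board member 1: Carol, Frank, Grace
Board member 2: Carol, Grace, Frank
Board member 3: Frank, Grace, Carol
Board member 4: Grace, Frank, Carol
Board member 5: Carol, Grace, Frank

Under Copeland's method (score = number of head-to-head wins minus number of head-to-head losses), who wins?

Carol

Pairwise results:
  Grace vs Carol: Carol wins 3–2.
  Grace vs Frank: Grace wins 3–2.
  Carol vs Frank: Carol wins 3–2.
Copeland scores (wins − losses):
  Grace: 1 − 1 = 0
  Carol: 2 − 0 = 2
  Frank: 0 − 2 = -2
Carol has the best Copeland score.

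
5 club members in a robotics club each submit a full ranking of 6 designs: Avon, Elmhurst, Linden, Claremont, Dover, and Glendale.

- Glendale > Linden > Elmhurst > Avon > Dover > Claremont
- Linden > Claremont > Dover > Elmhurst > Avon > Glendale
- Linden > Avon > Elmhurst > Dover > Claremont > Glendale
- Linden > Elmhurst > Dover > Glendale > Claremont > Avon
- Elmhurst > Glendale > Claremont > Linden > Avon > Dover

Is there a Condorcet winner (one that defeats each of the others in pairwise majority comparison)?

Head-to-head results (5 voters total):
Avon vs Elmhurst: Elmhurst wins 4–1.
Avon vs Linden: Linden wins 5–0.
Avon vs Claremont: Claremont wins 3–2.
Avon vs Dover: Avon wins 3–2.
Avon vs Glendale: Glendale wins 3–2.
Elmhurst vs Linden: Linden wins 4–1.
Elmhurst vs Claremont: Elmhurst wins 4–1.
Elmhurst vs Dover: Elmhurst wins 4–1.
Elmhurst vs Glendale: Elmhurst wins 4–1.
Linden vs Claremont: Linden wins 4–1.
Linden vs Dover: Linden wins 5–0.
Linden vs Glendale: Linden wins 3–2.
Claremont vs Dover: Dover wins 3–2.
Claremont vs Glendale: Glendale wins 3–2.
Dover vs Glendale: Dover wins 3–2.
Linden beats each rival — Avon (5–0), Elmhurst (4–1), Claremont (4–1), Dover (5–0), Glendale (3–2) — so Linden is the Condorcet winner.

Yes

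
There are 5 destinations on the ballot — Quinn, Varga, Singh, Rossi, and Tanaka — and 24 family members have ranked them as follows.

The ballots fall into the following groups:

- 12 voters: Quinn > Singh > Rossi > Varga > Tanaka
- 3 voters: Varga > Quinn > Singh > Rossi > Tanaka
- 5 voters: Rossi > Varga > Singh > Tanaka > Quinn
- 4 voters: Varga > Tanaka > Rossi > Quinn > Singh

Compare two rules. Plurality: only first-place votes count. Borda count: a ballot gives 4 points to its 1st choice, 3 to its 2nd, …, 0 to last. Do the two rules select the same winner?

Plurality first-place counts: Quinn 12, Varga 7, Singh 0, Rossi 5, Tanaka 0 → Quinn.
Borda totals: Quinn 61, Varga 55, Singh 52, Rossi 55, Tanaka 17 → Quinn.
The two rules agree on Quinn.

Yes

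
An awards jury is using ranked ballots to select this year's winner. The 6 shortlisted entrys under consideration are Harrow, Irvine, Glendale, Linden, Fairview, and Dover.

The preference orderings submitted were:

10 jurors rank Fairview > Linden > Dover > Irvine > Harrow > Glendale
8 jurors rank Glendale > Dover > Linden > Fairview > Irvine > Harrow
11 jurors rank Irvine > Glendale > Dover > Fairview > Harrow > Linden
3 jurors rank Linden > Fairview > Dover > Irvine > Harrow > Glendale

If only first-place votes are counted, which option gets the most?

First-place vote totals:
  Harrow: 0
  Irvine: 11
  Glendale: 8
  Linden: 3
  Fairview: 10
  Dover: 0
Irvine has the most first-place votes.

Irvine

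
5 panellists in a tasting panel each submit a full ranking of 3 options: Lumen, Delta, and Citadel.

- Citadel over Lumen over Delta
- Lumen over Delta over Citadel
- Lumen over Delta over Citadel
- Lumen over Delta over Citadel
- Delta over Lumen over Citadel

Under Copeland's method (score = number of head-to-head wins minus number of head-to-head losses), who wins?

Lumen

Pairwise results:
  Lumen vs Delta: Lumen wins 4–1.
  Lumen vs Citadel: Lumen wins 4–1.
  Delta vs Citadel: Delta wins 4–1.
Copeland scores (wins − losses):
  Lumen: 2 − 0 = 2
  Delta: 1 − 1 = 0
  Citadel: 0 − 2 = -2
Lumen has the best Copeland score.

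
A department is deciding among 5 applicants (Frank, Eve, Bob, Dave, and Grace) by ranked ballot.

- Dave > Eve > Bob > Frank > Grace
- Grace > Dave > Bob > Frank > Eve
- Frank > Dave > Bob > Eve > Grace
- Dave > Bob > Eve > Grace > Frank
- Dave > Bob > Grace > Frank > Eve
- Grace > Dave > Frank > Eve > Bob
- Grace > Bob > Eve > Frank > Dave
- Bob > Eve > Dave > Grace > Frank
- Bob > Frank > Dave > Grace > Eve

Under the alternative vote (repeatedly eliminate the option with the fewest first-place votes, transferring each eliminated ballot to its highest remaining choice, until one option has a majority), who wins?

Round 1: Dave 3, Grace 3, Bob 2, Frank 1, Eve 0. Eve has the fewest and is eliminated.
Round 2: Dave 3, Grace 3, Bob 2, Frank 1. Frank has the fewest and is eliminated.
Round 3: Dave 4, Grace 3, Bob 2. Bob has the fewest and is eliminated.
Round 4: Dave 6, Grace 3. Dave has a majority.

Dave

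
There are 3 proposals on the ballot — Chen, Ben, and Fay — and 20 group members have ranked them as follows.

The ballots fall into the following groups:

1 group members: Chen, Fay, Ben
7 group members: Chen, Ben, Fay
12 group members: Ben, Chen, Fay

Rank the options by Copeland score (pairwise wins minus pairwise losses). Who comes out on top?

Ben

Pairwise results:
  Chen vs Ben: Ben wins 12–8.
  Chen vs Fay: Chen wins 20–0.
  Ben vs Fay: Ben wins 19–1.
Copeland scores (wins − losses):
  Chen: 1 − 1 = 0
  Ben: 2 − 0 = 2
  Fay: 0 − 2 = -2
Ben has the best Copeland score.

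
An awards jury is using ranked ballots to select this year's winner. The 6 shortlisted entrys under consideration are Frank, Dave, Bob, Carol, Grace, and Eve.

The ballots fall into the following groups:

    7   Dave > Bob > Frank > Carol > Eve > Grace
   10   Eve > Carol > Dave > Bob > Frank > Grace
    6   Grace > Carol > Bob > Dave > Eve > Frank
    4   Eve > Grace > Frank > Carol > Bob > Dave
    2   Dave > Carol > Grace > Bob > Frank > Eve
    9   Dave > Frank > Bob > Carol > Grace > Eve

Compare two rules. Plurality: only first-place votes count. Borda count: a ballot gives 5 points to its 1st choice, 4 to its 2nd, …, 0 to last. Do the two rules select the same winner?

Plurality first-place counts: Frank 0, Dave 18, Bob 0, Carol 0, Grace 6, Eve 14 → Dave.
Borda totals: Frank 81, Dave 132, Bob 101, Carol 112, Grace 61, Eve 83 → Dave.
The two rules agree on Dave.

Yes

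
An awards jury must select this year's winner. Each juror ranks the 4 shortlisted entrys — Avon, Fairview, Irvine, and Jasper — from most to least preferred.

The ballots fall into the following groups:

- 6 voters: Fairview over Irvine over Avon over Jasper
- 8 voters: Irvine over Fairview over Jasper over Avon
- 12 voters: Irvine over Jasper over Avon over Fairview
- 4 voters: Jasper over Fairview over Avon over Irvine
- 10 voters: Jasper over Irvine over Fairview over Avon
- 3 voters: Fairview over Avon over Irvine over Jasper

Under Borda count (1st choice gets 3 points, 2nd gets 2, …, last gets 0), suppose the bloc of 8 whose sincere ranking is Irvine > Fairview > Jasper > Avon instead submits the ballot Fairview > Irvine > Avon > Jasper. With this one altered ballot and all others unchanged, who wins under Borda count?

Borda totals with the altered ballot: Avon 36, Fairview 69, Irvine 87, Jasper 66.
The winner is unchanged: still Irvine.

Irvine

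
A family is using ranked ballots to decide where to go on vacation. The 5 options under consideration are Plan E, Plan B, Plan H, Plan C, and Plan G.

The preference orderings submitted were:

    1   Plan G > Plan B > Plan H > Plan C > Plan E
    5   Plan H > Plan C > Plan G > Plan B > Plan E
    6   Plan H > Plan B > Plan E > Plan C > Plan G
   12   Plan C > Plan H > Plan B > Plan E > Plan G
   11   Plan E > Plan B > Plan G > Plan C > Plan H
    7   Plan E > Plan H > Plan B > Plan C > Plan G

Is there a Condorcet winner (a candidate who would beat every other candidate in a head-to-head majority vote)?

Head-to-head results (42 voters total):
Plan E vs Plan B: Plan B wins 24–18.
Plan E vs Plan H: Plan H wins 24–18.
Plan E vs Plan C: Plan E wins 24–18.
Plan E vs Plan G: Plan E wins 36–6.
Plan B vs Plan H: Plan H wins 30–12.
Plan B vs Plan C: Plan B wins 25–17.
Plan B vs Plan G: Plan B wins 36–6.
Plan H vs Plan C: Plan C wins 23–19.
Plan H vs Plan G: Plan H wins 30–12.
Plan C vs Plan G: Plan C wins 30–12.
No candidate beats all others: Plan E beats Plan C beats Plan H beats Plan E, a majority cycle.

No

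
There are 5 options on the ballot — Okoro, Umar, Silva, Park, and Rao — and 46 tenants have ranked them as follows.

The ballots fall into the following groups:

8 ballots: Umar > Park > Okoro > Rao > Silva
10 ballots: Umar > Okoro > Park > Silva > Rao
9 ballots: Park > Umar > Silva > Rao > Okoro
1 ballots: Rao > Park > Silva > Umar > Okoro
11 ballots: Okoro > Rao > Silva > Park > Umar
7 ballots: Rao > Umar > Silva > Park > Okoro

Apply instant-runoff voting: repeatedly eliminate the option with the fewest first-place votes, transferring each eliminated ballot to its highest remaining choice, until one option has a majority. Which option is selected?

Umar

Round 1: Umar 18, Okoro 11, Park 9, Rao 8, Silva 0. Silva has the fewest and is eliminated.
Round 2: Umar 18, Okoro 11, Park 9, Rao 8. Rao has the fewest and is eliminated.
Round 3: Umar 25, Okoro 11, Park 10. Umar has a majority.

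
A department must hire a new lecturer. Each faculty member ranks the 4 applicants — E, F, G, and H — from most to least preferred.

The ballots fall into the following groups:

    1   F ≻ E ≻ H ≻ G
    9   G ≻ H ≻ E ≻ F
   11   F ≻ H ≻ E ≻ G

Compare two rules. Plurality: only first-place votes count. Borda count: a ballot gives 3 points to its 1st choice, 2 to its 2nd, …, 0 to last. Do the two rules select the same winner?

Plurality first-place counts: E 0, F 12, G 9, H 0 → F.
Borda totals: E 22, F 36, G 27, H 41 → H.
The two rules disagree: plurality picks F, Borda picks H.

No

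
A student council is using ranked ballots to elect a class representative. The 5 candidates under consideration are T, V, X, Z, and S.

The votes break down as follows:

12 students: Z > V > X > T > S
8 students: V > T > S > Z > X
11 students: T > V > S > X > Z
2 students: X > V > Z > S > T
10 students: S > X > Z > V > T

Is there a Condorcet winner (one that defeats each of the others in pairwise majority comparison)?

Head-to-head results (43 voters total):
T vs V: V wins 32–11.
T vs X: X wins 24–19.
T vs Z: Z wins 24–19.
T vs S: T wins 31–12.
V vs X: V wins 31–12.
V vs Z: Z wins 22–21.
V vs S: V wins 33–10.
X vs Z: X wins 23–20.
X vs S: S wins 29–14.
Z vs S: S wins 29–14.
No candidate beats all others: T beats S beats X beats T, a majority cycle.

No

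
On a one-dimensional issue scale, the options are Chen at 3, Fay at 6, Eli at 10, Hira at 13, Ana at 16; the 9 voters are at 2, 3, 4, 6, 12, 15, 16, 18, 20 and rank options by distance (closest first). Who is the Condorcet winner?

With single-peaked preferences on a line, the Condorcet winner is the candidate closest to the median voter.
The median voter (position 12) is closest to Hira at 13.
Check: Hira vs Chen — voters closer to Hira: 5 of 9.

Hira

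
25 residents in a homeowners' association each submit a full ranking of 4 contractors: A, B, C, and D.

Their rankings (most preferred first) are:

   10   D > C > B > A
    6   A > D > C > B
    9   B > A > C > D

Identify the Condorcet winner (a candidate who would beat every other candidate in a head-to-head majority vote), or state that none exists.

Head-to-head results (25 voters total):
A vs B: B wins 19–6.
A vs C: A wins 15–10.
A vs D: A wins 15–10.
B vs C: C wins 16–9.
B vs D: D wins 16–9.
C vs D: D wins 16–9.
No candidate beats all others: A beats C beats B beats A, a majority cycle.

There is no Condorcet winner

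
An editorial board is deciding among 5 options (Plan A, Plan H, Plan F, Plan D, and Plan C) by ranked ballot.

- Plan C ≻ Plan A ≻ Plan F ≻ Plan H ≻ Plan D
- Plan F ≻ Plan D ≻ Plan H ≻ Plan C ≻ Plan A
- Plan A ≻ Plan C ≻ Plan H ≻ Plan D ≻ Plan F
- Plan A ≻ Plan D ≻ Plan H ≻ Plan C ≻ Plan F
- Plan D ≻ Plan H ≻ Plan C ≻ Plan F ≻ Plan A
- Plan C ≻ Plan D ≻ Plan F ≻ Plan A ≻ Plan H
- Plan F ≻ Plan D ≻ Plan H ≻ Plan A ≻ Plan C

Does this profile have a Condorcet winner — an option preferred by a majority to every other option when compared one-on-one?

Yes

Head-to-head results (7 voters total):
Plan A vs Plan H: Plan A wins 4–3.
Plan A vs Plan F: Plan F wins 4–3.
Plan A vs Plan D: Plan D wins 4–3.
Plan A vs Plan C: Plan C wins 4–3.
Plan H vs Plan F: Plan F wins 4–3.
Plan H vs Plan D: Plan D wins 5–2.
Plan H vs Plan C: Plan H wins 4–3.
Plan F vs Plan D: Plan D wins 4–3.
Plan F vs Plan C: Plan C wins 5–2.
Plan D vs Plan C: Plan D wins 4–3.
Plan D beats each rival — Plan A (4–3), Plan H (5–2), Plan F (4–3), Plan C (4–3) — so Plan D is the Condorcet winner.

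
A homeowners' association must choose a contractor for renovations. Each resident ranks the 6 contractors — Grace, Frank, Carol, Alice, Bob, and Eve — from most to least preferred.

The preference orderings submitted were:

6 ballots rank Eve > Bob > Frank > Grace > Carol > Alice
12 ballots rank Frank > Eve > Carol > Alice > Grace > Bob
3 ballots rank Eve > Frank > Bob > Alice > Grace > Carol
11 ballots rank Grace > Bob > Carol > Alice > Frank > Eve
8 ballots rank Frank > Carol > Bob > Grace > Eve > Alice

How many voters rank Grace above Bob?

Ballots ranking Grace above Bob: 12+11 = 23.
Ballots ranking Bob above Grace: 6+3+8 = 17.
So 23 of 40 voters prefer Grace to Bob.

23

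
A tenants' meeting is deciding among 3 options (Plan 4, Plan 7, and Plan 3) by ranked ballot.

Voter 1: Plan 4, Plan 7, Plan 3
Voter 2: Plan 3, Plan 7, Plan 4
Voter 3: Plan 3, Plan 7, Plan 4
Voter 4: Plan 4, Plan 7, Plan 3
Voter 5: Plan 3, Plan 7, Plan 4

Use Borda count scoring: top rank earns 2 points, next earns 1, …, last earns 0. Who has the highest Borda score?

Borda scores:
  Plan 4: 2 + 0 + 0 + 2 + 0 = 4
  Plan 7: 1 + 1 + 1 + 1 + 1 = 5
  Plan 3: 0 + 2 + 2 + 0 + 2 = 6
Plan 3 has the highest total.

Plan 3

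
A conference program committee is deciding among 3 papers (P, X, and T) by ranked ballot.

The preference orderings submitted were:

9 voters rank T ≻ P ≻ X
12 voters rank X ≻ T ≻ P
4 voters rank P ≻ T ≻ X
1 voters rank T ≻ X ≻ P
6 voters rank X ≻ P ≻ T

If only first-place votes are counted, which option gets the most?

First-place vote totals:
  P: 4
  X: 18
  T: 10
X has the most first-place votes.

X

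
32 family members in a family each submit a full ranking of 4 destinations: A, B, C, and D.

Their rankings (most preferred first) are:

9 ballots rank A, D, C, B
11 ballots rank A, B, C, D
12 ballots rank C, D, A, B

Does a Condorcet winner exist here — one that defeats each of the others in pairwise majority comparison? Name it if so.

A

Head-to-head results (32 voters total):
A vs B: A wins 32–0.
A vs C: A wins 20–12.
A vs D: A wins 20–12.
B vs C: C wins 21–11.
B vs D: D wins 21–11.
C vs D: C wins 23–9.
A beats each rival — B (32–0), C (20–12), D (20–12) — so A is the Condorcet winner.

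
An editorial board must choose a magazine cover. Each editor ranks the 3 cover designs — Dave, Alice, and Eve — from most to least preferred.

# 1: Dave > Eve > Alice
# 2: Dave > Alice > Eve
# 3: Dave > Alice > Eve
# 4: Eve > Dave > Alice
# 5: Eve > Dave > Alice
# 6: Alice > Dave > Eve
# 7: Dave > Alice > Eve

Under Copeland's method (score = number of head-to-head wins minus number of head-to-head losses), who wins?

Pairwise results:
  Dave vs Alice: Dave wins 6–1.
  Dave vs Eve: Dave wins 5–2.
  Alice vs Eve: Alice wins 4–3.
Copeland scores (wins − losses):
  Dave: 2 − 0 = 2
  Alice: 1 − 1 = 0
  Eve: 0 − 2 = -2
Dave has the best Copeland score.

Dave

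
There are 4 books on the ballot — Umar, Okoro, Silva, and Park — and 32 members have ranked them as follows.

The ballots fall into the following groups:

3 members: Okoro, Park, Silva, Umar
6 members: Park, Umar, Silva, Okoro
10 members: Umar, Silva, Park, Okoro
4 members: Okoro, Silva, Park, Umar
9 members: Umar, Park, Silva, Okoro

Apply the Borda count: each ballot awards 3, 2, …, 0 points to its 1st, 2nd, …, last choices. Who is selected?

Borda scores:
  Umar: 3·0 + 6·2 + 10·3 + 4·0 + 9·3 = 69
  Okoro: 3·3 + 6·0 + 10·0 + 4·3 + 9·0 = 21
  Silva: 3·1 + 6·1 + 10·2 + 4·2 + 9·1 = 46
  Park: 3·2 + 6·3 + 10·1 + 4·1 + 9·2 = 56
Umar has the highest total.

Umar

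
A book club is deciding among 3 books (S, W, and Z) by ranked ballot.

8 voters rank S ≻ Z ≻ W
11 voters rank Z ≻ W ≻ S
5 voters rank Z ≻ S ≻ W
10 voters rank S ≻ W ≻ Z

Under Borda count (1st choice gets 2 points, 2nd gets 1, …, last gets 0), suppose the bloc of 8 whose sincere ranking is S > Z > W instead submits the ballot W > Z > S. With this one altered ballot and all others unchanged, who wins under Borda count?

Z

Borda totals with the altered ballot: S 25, W 37, Z 40.
The switch changes the winner from S to Z.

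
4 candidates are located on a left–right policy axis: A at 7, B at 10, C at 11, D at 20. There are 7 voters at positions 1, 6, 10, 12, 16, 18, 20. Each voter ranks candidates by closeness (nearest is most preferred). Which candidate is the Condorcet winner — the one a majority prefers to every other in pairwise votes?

C

With single-peaked preferences on a line, the Condorcet winner is the candidate closest to the median voter.
The median voter (position 12) is closest to C at 11.
Check: C vs B — voters closer to C: 4 of 7.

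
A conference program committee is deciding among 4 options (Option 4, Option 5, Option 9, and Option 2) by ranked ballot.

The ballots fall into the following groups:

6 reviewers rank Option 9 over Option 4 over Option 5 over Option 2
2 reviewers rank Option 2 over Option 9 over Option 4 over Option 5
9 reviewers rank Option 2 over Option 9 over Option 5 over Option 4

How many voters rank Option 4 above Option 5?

Ballots ranking Option 4 above Option 5: 6+2 = 8.
Ballots ranking Option 5 above Option 4: 9.
So 8 of 17 voters prefer Option 4 to Option 5.

8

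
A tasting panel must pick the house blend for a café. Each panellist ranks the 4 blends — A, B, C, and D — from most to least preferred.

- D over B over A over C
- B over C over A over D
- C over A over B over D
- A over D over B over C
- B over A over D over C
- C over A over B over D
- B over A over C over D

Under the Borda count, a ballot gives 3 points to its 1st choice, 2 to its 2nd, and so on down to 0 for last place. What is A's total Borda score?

Borda scores:
  A: 1 + 1 + 2 + 3 + 2 + 2 + 2 = 13
  B: 2 + 3 + 1 + 1 + 3 + 1 + 3 = 14
  C: 0 + 2 + 3 + 0 + 0 + 3 + 1 = 9
  D: 3 + 0 + 0 + 2 + 1 + 0 + 0 = 6

13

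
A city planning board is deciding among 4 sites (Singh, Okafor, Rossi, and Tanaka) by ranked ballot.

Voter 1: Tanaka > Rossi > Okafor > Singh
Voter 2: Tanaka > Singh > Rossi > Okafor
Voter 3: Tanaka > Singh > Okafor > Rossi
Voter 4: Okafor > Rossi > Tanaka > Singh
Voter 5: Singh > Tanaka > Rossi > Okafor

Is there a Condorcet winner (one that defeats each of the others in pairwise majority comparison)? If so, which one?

Head-to-head results (5 voters total):
Singh vs Okafor: Singh wins 3–2.
Singh vs Rossi: Singh wins 3–2.
Singh vs Tanaka: Tanaka wins 4–1.
Okafor vs Rossi: Rossi wins 3–2.
Okafor vs Tanaka: Tanaka wins 4–1.
Rossi vs Tanaka: Tanaka wins 4–1.
Tanaka beats each rival — Singh (4–1), Okafor (4–1), Rossi (4–1) — so Tanaka is the Condorcet winner.

Tanaka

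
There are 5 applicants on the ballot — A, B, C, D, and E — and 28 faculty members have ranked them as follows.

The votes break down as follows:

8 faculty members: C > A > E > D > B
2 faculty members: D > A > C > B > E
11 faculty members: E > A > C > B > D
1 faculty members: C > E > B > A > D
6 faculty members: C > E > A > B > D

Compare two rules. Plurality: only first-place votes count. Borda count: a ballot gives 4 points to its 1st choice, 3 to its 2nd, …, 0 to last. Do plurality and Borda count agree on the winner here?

Yes

Plurality first-place counts: A 0, B 0, C 15, D 2, E 11 → C.
Borda totals: A 76, B 21, C 86, D 16, E 81 → C.
The two rules agree on C.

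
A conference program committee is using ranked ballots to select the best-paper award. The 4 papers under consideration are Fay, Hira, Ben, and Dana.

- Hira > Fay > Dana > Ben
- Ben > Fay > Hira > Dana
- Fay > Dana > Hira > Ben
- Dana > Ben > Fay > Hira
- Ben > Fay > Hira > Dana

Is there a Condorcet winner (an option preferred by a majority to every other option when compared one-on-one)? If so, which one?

None — there is no Condorcet winner

Head-to-head results (5 voters total):
Fay vs Hira: Fay wins 4–1.
Fay vs Ben: Ben wins 3–2.
Fay vs Dana: Fay wins 4–1.
Hira vs Ben: Ben wins 3–2.
Hira vs Dana: Hira wins 3–2.
Ben vs Dana: Dana wins 3–2.
No candidate beats all others: Fay beats Dana beats Ben beats Fay, a majority cycle.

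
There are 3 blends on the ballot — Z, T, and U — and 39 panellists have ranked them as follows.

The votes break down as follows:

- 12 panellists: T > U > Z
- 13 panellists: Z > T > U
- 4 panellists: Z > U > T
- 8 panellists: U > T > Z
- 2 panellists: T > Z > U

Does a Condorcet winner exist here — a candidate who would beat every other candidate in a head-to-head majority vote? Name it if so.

T

Head-to-head results (39 voters total):
Z vs T: T wins 22–17.
Z vs U: U wins 20–19.
T vs U: T wins 27–12.
T beats each rival — Z (22–17), U (27–12) — so T is the Condorcet winner.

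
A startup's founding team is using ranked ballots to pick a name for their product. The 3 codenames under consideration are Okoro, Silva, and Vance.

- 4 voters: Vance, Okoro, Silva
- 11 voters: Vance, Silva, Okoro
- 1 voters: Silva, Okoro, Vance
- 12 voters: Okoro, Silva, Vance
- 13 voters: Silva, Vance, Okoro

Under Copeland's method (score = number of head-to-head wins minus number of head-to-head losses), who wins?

Silva

Pairwise results:
  Okoro vs Silva: Silva wins 25–16.
  Okoro vs Vance: Vance wins 28–13.
  Silva vs Vance: Silva wins 26–15.
Copeland scores (wins − losses):
  Okoro: 0 − 2 = -2
  Silva: 2 − 0 = 2
  Vance: 1 − 1 = 0
Silva has the best Copeland score.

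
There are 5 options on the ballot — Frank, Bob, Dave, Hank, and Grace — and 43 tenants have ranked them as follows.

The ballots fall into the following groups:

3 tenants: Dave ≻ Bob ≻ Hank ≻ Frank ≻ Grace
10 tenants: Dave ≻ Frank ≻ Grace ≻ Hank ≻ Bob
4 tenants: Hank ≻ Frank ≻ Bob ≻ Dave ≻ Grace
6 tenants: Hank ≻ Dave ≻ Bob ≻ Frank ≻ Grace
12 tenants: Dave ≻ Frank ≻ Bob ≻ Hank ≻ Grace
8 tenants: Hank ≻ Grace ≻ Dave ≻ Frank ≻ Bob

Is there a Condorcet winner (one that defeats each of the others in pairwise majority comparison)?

Yes

Head-to-head results (43 voters total):
Frank vs Bob: Frank wins 34–9.
Frank vs Dave: Dave wins 39–4.
Frank vs Hank: Frank wins 22–21.
Frank vs Grace: Frank wins 35–8.
Bob vs Dave: Dave wins 39–4.
Bob vs Hank: Hank wins 28–15.
Bob vs Grace: Bob wins 25–18.
Dave vs Hank: Dave wins 25–18.
Dave vs Grace: Dave wins 35–8.
Hank vs Grace: Hank wins 33–10.
Dave beats each rival — Frank (39–4), Bob (39–4), Hank (25–18), Grace (35–8) — so Dave is the Condorcet winner.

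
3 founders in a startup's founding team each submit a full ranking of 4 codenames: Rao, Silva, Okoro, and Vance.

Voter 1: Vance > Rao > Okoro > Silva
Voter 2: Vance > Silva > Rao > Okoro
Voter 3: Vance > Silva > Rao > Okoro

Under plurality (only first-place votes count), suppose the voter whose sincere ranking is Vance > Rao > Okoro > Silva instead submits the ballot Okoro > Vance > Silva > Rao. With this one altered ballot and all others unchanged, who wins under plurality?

Vance

First-place totals with the altered ballot: Rao 0, Silva 0, Okoro 1, Vance 2.
The winner is unchanged: still Vance.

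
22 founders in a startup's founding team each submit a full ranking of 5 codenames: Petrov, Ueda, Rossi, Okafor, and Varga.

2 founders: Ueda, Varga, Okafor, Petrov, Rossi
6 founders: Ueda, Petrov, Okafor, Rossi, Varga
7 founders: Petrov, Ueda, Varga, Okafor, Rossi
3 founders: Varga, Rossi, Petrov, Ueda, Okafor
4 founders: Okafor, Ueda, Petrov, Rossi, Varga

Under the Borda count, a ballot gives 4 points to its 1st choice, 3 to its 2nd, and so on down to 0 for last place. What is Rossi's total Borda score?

19

Borda scores:
  Petrov: 2·1 + 6·3 + 7·4 + 3·2 + 4·2 = 62
  Ueda: 2·4 + 6·4 + 7·3 + 3·1 + 4·3 = 68
  Rossi: 2·0 + 6·1 + 7·0 + 3·3 + 4·1 = 19
  Okafor: 2·2 + 6·2 + 7·1 + 3·0 + 4·4 = 39
  Varga: 2·3 + 6·0 + 7·2 + 3·4 + 4·0 = 32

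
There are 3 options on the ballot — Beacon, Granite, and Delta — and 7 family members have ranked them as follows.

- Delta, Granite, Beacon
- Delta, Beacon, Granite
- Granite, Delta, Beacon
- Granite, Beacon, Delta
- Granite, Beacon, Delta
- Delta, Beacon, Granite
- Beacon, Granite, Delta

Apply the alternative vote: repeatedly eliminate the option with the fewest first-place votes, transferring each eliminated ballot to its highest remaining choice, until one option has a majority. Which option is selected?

Granite

Round 1: Granite 3, Delta 3, Beacon 1. Beacon has the fewest and is eliminated.
Round 2: Granite 4, Delta 3. Granite has a majority.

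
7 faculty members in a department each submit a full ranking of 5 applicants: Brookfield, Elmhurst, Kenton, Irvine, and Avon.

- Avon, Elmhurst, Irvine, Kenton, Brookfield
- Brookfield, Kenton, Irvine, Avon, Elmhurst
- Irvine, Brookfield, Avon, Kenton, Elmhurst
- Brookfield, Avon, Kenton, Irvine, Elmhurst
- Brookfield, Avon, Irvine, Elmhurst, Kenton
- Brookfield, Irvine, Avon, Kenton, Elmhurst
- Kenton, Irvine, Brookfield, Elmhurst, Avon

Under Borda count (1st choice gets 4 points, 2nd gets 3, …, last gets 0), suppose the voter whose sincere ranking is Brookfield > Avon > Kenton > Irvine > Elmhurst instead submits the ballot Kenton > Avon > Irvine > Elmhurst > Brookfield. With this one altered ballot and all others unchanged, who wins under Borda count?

Irvine

Borda totals with the altered ballot: Brookfield 17, Elmhurst 6, Kenton 14, Irvine 18, Avon 15.
The switch changes the winner from Brookfield to Irvine.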